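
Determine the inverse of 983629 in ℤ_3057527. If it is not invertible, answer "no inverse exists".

648807

Apply the Euclidean algorithm to 3057527 and 983629:
3057527 = 3·983629 + 106640
983629 = 9·106640 + 23869
106640 = 4·23869 + 11164
23869 = 2·11164 + 1541
11164 = 7·1541 + 377
1541 = 4·377 + 33
377 = 11·33 + 14
33 = 2·14 + 5
14 = 2·5 + 4
5 = 1·4 + 1
4 = 4·1 + 0
gcd = 1, so the inverse exists. Back-substitute:
1 = 5 − 4
1 = −14 + 3·5
1 = 3·33 − 7·14
1 = −7·377 + 80·33
1 = 80·1541 − 327·377
1 = −327·11164 + 2369·1541
1 = 2369·23869 − 5065·11164
1 = −5065·106640 + 22629·23869
1 = 22629·983629 − 208726·106640
1 = −208726·3057527 + 648807·983629
So 983629·648807 ≡ 1 (mod 3057527).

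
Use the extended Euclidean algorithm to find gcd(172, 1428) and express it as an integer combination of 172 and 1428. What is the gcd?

Apply Euclid's algorithm to 1428 and 172:
1428 = 8*172 + 52
172 = 3*52 + 16
52 = 3*16 + 4
16 = 4*4 + 0
gcd(172, 1428) = 4.
Back-substituting:
4 = 52 − 3·16
4 = −3·172 + 10·52
4 = 10·1428 − 83·172
So 4 = (10)·1428 + (-83)·172.

4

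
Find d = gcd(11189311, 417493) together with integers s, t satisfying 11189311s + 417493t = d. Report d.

Euclidean algorithm:
11189311 = 26×417493 + 334493
417493 = 1×334493 + 83000
334493 = 4×83000 + 2493
83000 = 33×2493 + 731
2493 = 3×731 + 300
731 = 2×300 + 131
300 = 2×131 + 38
131 = 3×38 + 17
38 = 2×17 + 4
17 = 4×4 + 1
4 = 4×1 + 0
gcd(11189311, 417493) = 1.
Back-substituting:
1 = 17 − 4·4
1 = −4·38 + 9·17
1 = 9·131 − 31·38
1 = −31·300 + 71·131
1 = 71·731 − 173·300
1 = −173·2493 + 590·731
1 = 590·83000 − 19643·2493
1 = −19643·334493 + 79162·83000
1 = 79162·417493 − 98805·334493
1 = −98805·11189311 + 2648092·417493
So 1 = (-98805)·11189311 + (2648092)·417493.

1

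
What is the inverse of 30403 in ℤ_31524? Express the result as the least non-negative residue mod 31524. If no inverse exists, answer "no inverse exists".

Run Euclid on (31524, 30403):
31524 = 1×30403 + 1121
30403 = 27×1121 + 136
1121 = 8×136 + 33
136 = 4×33 + 4
33 = 8×4 + 1
4 = 4×1 + 0
Since gcd(30403, 31524) = 1, back-substitute to write 1 as a combination:
1 = 33 − 8·4
1 = −8·136 + 33·33
1 = 33·1121 − 272·136
1 = −272·30403 + 7377·1121
1 = 7377·31524 − 7649·30403
Hence 30403⁻¹ ≡ -7649 ≡ 23875 (mod 31524).

23875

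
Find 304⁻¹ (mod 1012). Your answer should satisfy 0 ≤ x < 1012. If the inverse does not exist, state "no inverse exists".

Euclidean algorithm on 1012, 304:
1012 = 3*304 + 100
304 = 3*100 + 4
100 = 25*4 + 0
Since gcd = 4 > 1, 304 is not a unit mod 1012.

no inverse exists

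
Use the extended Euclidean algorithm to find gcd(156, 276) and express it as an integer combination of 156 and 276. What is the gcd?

Apply Euclid's algorithm to 276 and 156:
276 = 1×156 + 120
156 = 1×120 + 36
120 = 3×36 + 12
36 = 3×12 + 0
gcd(156, 276) = 12.
Back-substituting:
12 = 120 − 3·36
12 = −3·156 + 4·120
12 = 4·276 − 7·156
So 12 = (4)·276 + (-7)·156.

12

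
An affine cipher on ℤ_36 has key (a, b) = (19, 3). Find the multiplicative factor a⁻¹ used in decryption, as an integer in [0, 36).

Apply the Euclidean algorithm to 36 and 19:
36 = 1*19 + 17
19 = 1*17 + 2
17 = 8*2 + 1
2 = 2*1 + 0
The gcd is 1. Working backward:
1 = 17 − 8·2
1 = −8·19 + 9·17
1 = 9·36 − 17·19
So 19·(-17) ≡ 1 (mod 36), and -17 ≡ 19 (mod 36).

19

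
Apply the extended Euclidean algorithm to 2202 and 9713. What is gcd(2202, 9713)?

1

Euclidean algorithm:
9713 = 4·2202 + 905
2202 = 2·905 + 392
905 = 2·392 + 121
392 = 3·121 + 29
121 = 4·29 + 5
29 = 5·5 + 4
5 = 1·4 + 1
4 = 4·1 + 0
gcd(2202, 9713) = 1.
Express as a combination:
1 = 5 − 4
1 = −29 + 6·5
1 = 6·121 − 25·29
1 = −25·392 + 81·121
1 = 81·905 − 187·392
1 = −187·2202 + 455·905
1 = 455·9713 − 2007·2202
So 1 = (455)·9713 + (-2007)·2202.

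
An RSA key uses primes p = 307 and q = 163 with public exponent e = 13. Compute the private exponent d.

15253

φ(n) = (p−1)(q−1) = 306·162 = 49572.
Need d with 13·d ≡ 1 (mod 49572). Apply the extended Euclidean algorithm:
49572 = 3813*13 + 3
13 = 4*3 + 1
3 = 3*1 + 0
Back-substitute:
1 = 13 − 4·3
1 = −4·49572 + 15253·13
So 13·15253 ≡ 1 (mod 49572), hence d = 15253.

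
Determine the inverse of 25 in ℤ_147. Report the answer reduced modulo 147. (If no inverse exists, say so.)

100

Apply the Euclidean algorithm to 147 and 25:
147 = 5·25 + 22
25 = 1·22 + 3
22 = 7·3 + 1
3 = 3·1 + 0
gcd = 1, so the inverse exists. Back-substitute:
1 = 22 − 7·3
1 = −7·25 + 8·22
1 = 8·147 − 47·25
Hence 25⁻¹ ≡ -47 ≡ 100 (mod 147).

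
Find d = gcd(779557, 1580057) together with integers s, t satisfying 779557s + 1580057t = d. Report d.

Repeated division:
1580057 = 2×779557 + 20943
779557 = 37×20943 + 4666
20943 = 4×4666 + 2279
4666 = 2×2279 + 108
2279 = 21×108 + 11
108 = 9×11 + 9
11 = 1×9 + 2
9 = 4×2 + 1
2 = 2×1 + 0
gcd(779557, 1580057) = 1.
Back-substituting:
1 = 9 − 4·2
1 = −4·11 + 5·9
1 = 5·108 − 49·11
1 = −49·2279 + 1034·108
1 = 1034·4666 − 2117·2279
1 = −2117·20943 + 9502·4666
1 = 9502·779557 − 353691·20943
1 = −353691·1580057 + 716884·779557
So 1 = (-353691)·1580057 + (716884)·779557.

1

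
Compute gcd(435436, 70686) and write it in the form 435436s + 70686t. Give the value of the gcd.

2

Repeated division:
435436 = 6×70686 + 11320
70686 = 6×11320 + 2766
11320 = 4×2766 + 256
2766 = 10×256 + 206
256 = 1×206 + 50
206 = 4×50 + 6
50 = 8×6 + 2
6 = 3×2 + 0
gcd(435436, 70686) = 2.
Back-substituting:
2 = 50 − 8·6
2 = −8·206 + 33·50
2 = 33·256 − 41·206
2 = −41·2766 + 443·256
2 = 443·11320 − 1813·2766
2 = −1813·70686 + 11321·11320
2 = 11321·435436 − 69739·70686
So 2 = (11321)·435436 + (-69739)·70686.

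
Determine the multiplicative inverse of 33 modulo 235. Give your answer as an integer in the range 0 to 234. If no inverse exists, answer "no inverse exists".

57

Apply the Euclidean algorithm to 235 and 33:
235 = 7·33 + 4
33 = 8·4 + 1
4 = 4·1 + 0
The gcd is 1. Working backward:
1 = 33 − 8·4
1 = −8·235 + 57·33
So 33·57 ≡ 1 (mod 235).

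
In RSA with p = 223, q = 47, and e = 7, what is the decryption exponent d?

φ(n) = (p−1)(q−1) = 222·46 = 10212.
Need d with 7·d ≡ 1 (mod 10212). Apply the extended Euclidean algorithm:
10212 = 1458·7 + 6
7 = 1·6 + 1
6 = 6·1 + 0
Back-substitute:
1 = 7 − 6
1 = −10212 + 1459·7
So 7·1459 ≡ 1 (mod 10212), hence d = 1459.

1459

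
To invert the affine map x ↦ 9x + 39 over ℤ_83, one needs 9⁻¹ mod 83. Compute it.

Extended Euclidean algorithm:
83 = 9*9 + 2
9 = 4*2 + 1
2 = 2*1 + 0
Since gcd(9, 83) = 1, back-substitute to write 1 as a combination:
1 = 9 − 4·2
1 = −4·83 + 37·9
So 9·37 ≡ 1 (mod 83).

37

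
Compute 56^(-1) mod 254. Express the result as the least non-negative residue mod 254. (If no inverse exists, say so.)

no inverse exists

Compute gcd(56, 254):
254 = 4×56 + 30
56 = 1×30 + 26
30 = 1×26 + 4
26 = 6×4 + 2
4 = 2×2 + 0
The gcd is 2, not 1, hence no inverse exists.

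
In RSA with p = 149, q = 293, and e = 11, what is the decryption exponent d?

φ(n) = (p−1)(q−1) = 148·292 = 43216.
Need d with 11·d ≡ 1 (mod 43216). Apply the extended Euclidean algorithm:
43216 = 3928×11 + 8
11 = 1×8 + 3
8 = 2×3 + 2
3 = 1×2 + 1
2 = 2×1 + 0
Back-substitute:
1 = 3 − 2
1 = −8 + 3·3
1 = 3·11 − 4·8
1 = −4·43216 + 15715·11
So 11·15715 ≡ 1 (mod 43216), hence d = 15715.

15715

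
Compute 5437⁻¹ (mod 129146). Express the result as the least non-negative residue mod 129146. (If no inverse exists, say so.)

Run Euclid on (129146, 5437):
129146 = 23×5437 + 4095
5437 = 1×4095 + 1342
4095 = 3×1342 + 69
1342 = 19×69 + 31
69 = 2×31 + 7
31 = 4×7 + 3
7 = 2×3 + 1
3 = 3×1 + 0
The gcd is 1. Working backward:
1 = 7 − 2·3
1 = −2·31 + 9·7
1 = 9·69 − 20·31
1 = −20·1342 + 389·69
1 = 389·4095 − 1187·1342
1 = −1187·5437 + 1576·4095
1 = 1576·129146 − 37435·5437
So 5437·(-37435) ≡ 1 (mod 129146), and -37435 ≡ 91711 (mod 129146).

91711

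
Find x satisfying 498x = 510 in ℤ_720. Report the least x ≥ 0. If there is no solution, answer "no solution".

First find gcd(498, 720):
720 = 1·498 + 222
498 = 2·222 + 54
222 = 4·54 + 6
54 = 9·6 + 0
gcd = 6 and 6 | 510, so solutions exist. Divide through by 6: 83x ≡ 85 (mod 120).
Now find 83⁻¹ mod 120:
120 = 1*83 + 37
83 = 2*37 + 9
37 = 4*9 + 1
9 = 9*1 + 0
Back-substitute:
1 = 37 − 4·9
1 = −4·83 + 9·37
1 = 9·120 − 13·83
So 83·(-13) ≡ 1 (mod 120), i.e. 83⁻¹ ≡ 107.
Then x ≡ 107·85 ≡ 95 (mod 120); the smallest non-negative solution is x = 95.

95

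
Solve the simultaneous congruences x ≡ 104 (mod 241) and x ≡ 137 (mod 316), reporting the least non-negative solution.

63969

Write x = 104 + 241·k. Then 241·k ≡ 137 − 104 ≡ 33 (mod 316).
Need 241⁻¹ mod 316. Extended Euclid on (316, 241):
316 = 1×241 + 75
241 = 3×75 + 16
75 = 4×16 + 11
16 = 1×11 + 5
11 = 2×5 + 1
5 = 5×1 + 0
Back-substitute:
1 = 11 − 2·5
1 = −2·16 + 3·11
1 = 3·75 − 14·16
1 = −14·241 + 45·75
1 = 45·316 − 59·241
241⁻¹ ≡ 257 (mod 316), so k ≡ 257·33 ≡ 265 (mod 316).
x = 104 + 241·265 = 63969.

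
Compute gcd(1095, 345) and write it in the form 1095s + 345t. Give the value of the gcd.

15

Apply Euclid's algorithm to 1095 and 345:
1095 = 3*345 + 60
345 = 5*60 + 45
60 = 1*45 + 15
45 = 3*15 + 0
gcd(1095, 345) = 15.
Express as a combination:
15 = 60 − 45
15 = −345 + 6·60
15 = 6·1095 − 19·345
So 15 = (6)·1095 + (-19)·345.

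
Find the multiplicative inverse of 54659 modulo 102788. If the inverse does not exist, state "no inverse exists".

79035

Extended Euclidean algorithm:
102788 = 1*54659 + 48129
54659 = 1*48129 + 6530
48129 = 7*6530 + 2419
6530 = 2*2419 + 1692
2419 = 1*1692 + 727
1692 = 2*727 + 238
727 = 3*238 + 13
238 = 18*13 + 4
13 = 3*4 + 1
4 = 4*1 + 0
The gcd is 1. Working backward:
1 = 13 − 3·4
1 = −3·238 + 55·13
1 = 55·727 − 168·238
1 = −168·1692 + 391·727
1 = 391·2419 − 559·1692
1 = −559·6530 + 1509·2419
1 = 1509·48129 − 11122·6530
1 = −11122·54659 + 12631·48129
1 = 12631·102788 − 23753·54659
Thus 54659·(-23753) ≡ 1 (mod 102788); reducing, -23753 mod 102788 = 79035.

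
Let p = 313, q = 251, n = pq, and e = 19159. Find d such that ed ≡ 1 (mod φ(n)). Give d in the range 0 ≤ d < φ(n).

φ(n) = (p−1)(q−1) = 312·250 = 78000.
Need d with 19159·d ≡ 1 (mod 78000). Apply the extended Euclidean algorithm:
78000 = 4×19159 + 1364
19159 = 14×1364 + 63
1364 = 21×63 + 41
63 = 1×41 + 22
41 = 1×22 + 19
22 = 1×19 + 3
19 = 6×3 + 1
3 = 3×1 + 0
Back-substitute:
1 = 19 − 6·3
1 = −6·22 + 7·19
1 = 7·41 − 13·22
1 = −13·63 + 20·41
1 = 20·1364 − 433·63
1 = −433·19159 + 6082·1364
1 = 6082·78000 − 24761·19159
So 19159·(-24761) ≡ 1 (mod 78000), hence d ≡ -24761 ≡ 53239 (mod 78000).

53239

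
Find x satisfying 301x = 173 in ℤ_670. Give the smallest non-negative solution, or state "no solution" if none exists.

123

First find gcd(301, 670):
670 = 2·301 + 68
301 = 4·68 + 29
68 = 2·29 + 10
29 = 2·10 + 9
10 = 1·9 + 1
9 = 9·1 + 0
gcd = 1, so a unique solution mod 670 exists.
Back-substitute for the Bézout coefficients:
1 = 10 − 9
1 = −29 + 3·10
1 = 3·68 − 7·29
1 = −7·301 + 31·68
1 = 31·670 − 69·301
So 301·(-69) ≡ 1 (mod 670), giving 301⁻¹ ≡ 601.
x ≡ 301⁻¹·173 ≡ 601·173 ≡ 123 (mod 670).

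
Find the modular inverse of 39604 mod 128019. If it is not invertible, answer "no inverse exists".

96706

Run Euclid on (128019, 39604):
128019 = 3×39604 + 9207
39604 = 4×9207 + 2776
9207 = 3×2776 + 879
2776 = 3×879 + 139
879 = 6×139 + 45
139 = 3×45 + 4
45 = 11×4 + 1
4 = 4×1 + 0
Since gcd(39604, 128019) = 1, back-substitute to write 1 as a combination:
1 = 45 − 11·4
1 = −11·139 + 34·45
1 = 34·879 − 215·139
1 = −215·2776 + 679·879
1 = 679·9207 − 2252·2776
1 = −2252·39604 + 9687·9207
1 = 9687·128019 − 31313·39604
Thus 39604·(-31313) ≡ 1 (mod 128019); reducing, -31313 mod 128019 = 96706.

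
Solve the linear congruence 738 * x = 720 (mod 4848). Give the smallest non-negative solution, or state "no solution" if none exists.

First find gcd(738, 4848):
4848 = 6·738 + 420
738 = 1·420 + 318
420 = 1·318 + 102
318 = 3·102 + 12
102 = 8·12 + 6
12 = 2·6 + 0
gcd = 6 and 6 | 720, so solutions exist. Divide through by 6: 123x ≡ 120 (mod 808).
Now find 123⁻¹ mod 808:
808 = 6*123 + 70
123 = 1*70 + 53
70 = 1*53 + 17
53 = 3*17 + 2
17 = 8*2 + 1
2 = 2*1 + 0
Back-substitute:
1 = 17 − 8·2
1 = −8·53 + 25·17
1 = 25·70 − 33·53
1 = −33·123 + 58·70
1 = 58·808 − 381·123
So 123·(-381) ≡ 1 (mod 808), i.e. 123⁻¹ ≡ 427.
Then x ≡ 427·120 ≡ 336 (mod 808); the smallest non-negative solution is x = 336.

336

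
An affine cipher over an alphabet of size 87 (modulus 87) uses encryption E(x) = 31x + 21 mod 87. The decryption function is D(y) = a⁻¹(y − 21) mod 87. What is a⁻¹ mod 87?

73

Apply the Euclidean algorithm to 87 and 31:
87 = 2·31 + 25
31 = 1·25 + 6
25 = 4·6 + 1
6 = 6·1 + 0
gcd = 1, so the inverse exists. Back-substitute:
1 = 25 − 4·6
1 = −4·31 + 5·25
1 = 5·87 − 14·31
So 31·(-14) ≡ 1 (mod 87), and -14 ≡ 73 (mod 87).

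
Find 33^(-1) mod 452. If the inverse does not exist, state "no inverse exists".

137

Extended Euclidean algorithm:
452 = 13·33 + 23
33 = 1·23 + 10
23 = 2·10 + 3
10 = 3·3 + 1
3 = 3·1 + 0
gcd = 1, so the inverse exists. Back-substitute:
1 = 10 − 3·3
1 = −3·23 + 7·10
1 = 7·33 − 10·23
1 = −10·452 + 137·33
So 33·137 ≡ 1 (mod 452).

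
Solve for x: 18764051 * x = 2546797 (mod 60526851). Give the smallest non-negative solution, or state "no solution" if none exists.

41185133

First find gcd(18764051, 60526851):
60526851 = 3*18764051 + 4234698
18764051 = 4*4234698 + 1825259
4234698 = 2*1825259 + 584180
1825259 = 3*584180 + 72719
584180 = 8*72719 + 2428
72719 = 29*2428 + 2307
2428 = 1*2307 + 121
2307 = 19*121 + 8
121 = 15*8 + 1
8 = 8*1 + 0
gcd = 1, so a unique solution mod 60526851 exists.
Back-substitute for the Bézout coefficients:
1 = 121 − 15·8
1 = −15·2307 + 286·121
1 = 286·2428 − 301·2307
1 = −301·72719 + 9015·2428
1 = 9015·584180 − 72421·72719
1 = −72421·1825259 + 226278·584180
1 = 226278·4234698 − 524977·1825259
1 = −524977·18764051 + 2326186·4234698
1 = 2326186·60526851 − 7503535·18764051
So 18764051·(-7503535) ≡ 1 (mod 60526851), giving 18764051⁻¹ ≡ 53023316.
x ≡ 18764051⁻¹·2546797 ≡ 53023316·2546797 ≡ 41185133 (mod 60526851).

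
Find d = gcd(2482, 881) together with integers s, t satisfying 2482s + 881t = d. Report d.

Euclidean algorithm:
2482 = 2·881 + 720
881 = 1·720 + 161
720 = 4·161 + 76
161 = 2·76 + 9
76 = 8·9 + 4
9 = 2·4 + 1
4 = 4·1 + 0
gcd(2482, 881) = 1.
Express as a combination:
1 = 9 − 2·4
1 = −2·76 + 17·9
1 = 17·161 − 36·76
1 = −36·720 + 161·161
1 = 161·881 − 197·720
1 = −197·2482 + 555·881
So 1 = (-197)·2482 + (555)·881.

1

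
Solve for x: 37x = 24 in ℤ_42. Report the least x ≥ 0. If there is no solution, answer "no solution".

12

First find gcd(37, 42):
42 = 1×37 + 5
37 = 7×5 + 2
5 = 2×2 + 1
2 = 2×1 + 0
gcd = 1, so a unique solution mod 42 exists.
Back-substitute for the Bézout coefficients:
1 = 5 − 2·2
1 = −2·37 + 15·5
1 = 15·42 − 17·37
So 37·(-17) ≡ 1 (mod 42), giving 37⁻¹ ≡ 25.
x ≡ 37⁻¹·24 ≡ 25·24 ≡ 12 (mod 42).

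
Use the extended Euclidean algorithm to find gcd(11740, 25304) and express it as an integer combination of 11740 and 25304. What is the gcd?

Repeated division:
25304 = 2×11740 + 1824
11740 = 6×1824 + 796
1824 = 2×796 + 232
796 = 3×232 + 100
232 = 2×100 + 32
100 = 3×32 + 4
32 = 8×4 + 0
gcd(11740, 25304) = 4.
Back-substituting:
4 = 100 − 3·32
4 = −3·232 + 7·100
4 = 7·796 − 24·232
4 = −24·1824 + 55·796
4 = 55·11740 − 354·1824
4 = −354·25304 + 763·11740
So 4 = (-354)·25304 + (763)·11740.

4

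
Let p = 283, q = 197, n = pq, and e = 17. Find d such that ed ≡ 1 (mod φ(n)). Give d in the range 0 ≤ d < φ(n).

φ(n) = (p−1)(q−1) = 282·196 = 55272.
Need d with 17·d ≡ 1 (mod 55272). Apply the extended Euclidean algorithm:
55272 = 3251·17 + 5
17 = 3·5 + 2
5 = 2·2 + 1
2 = 2·1 + 0
Back-substitute:
1 = 5 − 2·2
1 = −2·17 + 7·5
1 = 7·55272 − 22759·17
So 17·(-22759) ≡ 1 (mod 55272), hence d ≡ -22759 ≡ 32513 (mod 55272).

32513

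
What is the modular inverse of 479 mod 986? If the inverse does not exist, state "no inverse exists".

669

Run Euclid on (986, 479):
986 = 2×479 + 28
479 = 17×28 + 3
28 = 9×3 + 1
3 = 3×1 + 0
gcd = 1, so the inverse exists. Back-substitute:
1 = 28 − 9·3
1 = −9·479 + 154·28
1 = 154·986 − 317·479
Thus 479·(-317) ≡ 1 (mod 986); reducing, -317 mod 986 = 669.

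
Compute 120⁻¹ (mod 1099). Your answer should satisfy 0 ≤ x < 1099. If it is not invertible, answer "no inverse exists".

925

Apply the Euclidean algorithm to 1099 and 120:
1099 = 9×120 + 19
120 = 6×19 + 6
19 = 3×6 + 1
6 = 6×1 + 0
The gcd is 1. Working backward:
1 = 19 − 3·6
1 = −3·120 + 19·19
1 = 19·1099 − 174·120
Hence 120⁻¹ ≡ -174 ≡ 925 (mod 1099).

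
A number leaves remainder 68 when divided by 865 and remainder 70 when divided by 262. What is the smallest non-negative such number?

117708

Write x = 68 + 865·k. Then 865·k ≡ 70 − 68 ≡ 2 (mod 262).
Need 865⁻¹ mod 262. Extended Euclid on (262, 79):
262 = 3·79 + 25
79 = 3·25 + 4
25 = 6·4 + 1
4 = 4·1 + 0
Back-substitute:
1 = 25 − 6·4
1 = −6·79 + 19·25
1 = 19·262 − 63·79
865⁻¹ ≡ 199 (mod 262), so k ≡ 199·2 ≡ 136 (mod 262).
x = 68 + 865·136 = 117708.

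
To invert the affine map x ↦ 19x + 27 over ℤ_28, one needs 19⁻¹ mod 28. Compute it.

Apply the Euclidean algorithm to 28 and 19:
28 = 1×19 + 9
19 = 2×9 + 1
9 = 9×1 + 0
gcd = 1, so the inverse exists. Back-substitute:
1 = 19 − 2·9
1 = −2·28 + 3·19
So 19·3 ≡ 1 (mod 28).

3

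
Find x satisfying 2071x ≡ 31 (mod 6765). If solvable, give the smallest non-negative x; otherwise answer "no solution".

2071

First find gcd(2071, 6765):
6765 = 3·2071 + 552
2071 = 3·552 + 415
552 = 1·415 + 137
415 = 3·137 + 4
137 = 34·4 + 1
4 = 4·1 + 0
gcd = 1, so a unique solution mod 6765 exists.
Back-substitute for the Bézout coefficients:
1 = 137 − 34·4
1 = −34·415 + 103·137
1 = 103·552 − 137·415
1 = −137·2071 + 514·552
1 = 514·6765 − 1679·2071
So 2071·(-1679) ≡ 1 (mod 6765), giving 2071⁻¹ ≡ 5086.
x ≡ 2071⁻¹·31 ≡ 5086·31 ≡ 2071 (mod 6765).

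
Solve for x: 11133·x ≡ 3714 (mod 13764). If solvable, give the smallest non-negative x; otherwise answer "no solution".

First find gcd(11133, 13764):
13764 = 1×11133 + 2631
11133 = 4×2631 + 609
2631 = 4×609 + 195
609 = 3×195 + 24
195 = 8×24 + 3
24 = 8×3 + 0
gcd = 3 and 3 | 3714, so solutions exist. Divide through by 3: 3711x ≡ 1238 (mod 4588).
Now find 3711⁻¹ mod 4588:
4588 = 1*3711 + 877
3711 = 4*877 + 203
877 = 4*203 + 65
203 = 3*65 + 8
65 = 8*8 + 1
8 = 8*1 + 0
Back-substitute:
1 = 65 − 8·8
1 = −8·203 + 25·65
1 = 25·877 − 108·203
1 = −108·3711 + 457·877
1 = 457·4588 − 565·3711
So 3711·(-565) ≡ 1 (mod 4588), i.e. 3711⁻¹ ≡ 4023.
Then x ≡ 4023·1238 ≡ 2494 (mod 4588); the smallest non-negative solution is x = 2494.

2494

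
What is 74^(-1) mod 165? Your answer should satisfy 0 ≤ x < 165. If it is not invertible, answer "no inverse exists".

29

Apply the Euclidean algorithm to 165 and 74:
165 = 2·74 + 17
74 = 4·17 + 6
17 = 2·6 + 5
6 = 1·5 + 1
5 = 5·1 + 0
gcd = 1, so the inverse exists. Back-substitute:
1 = 6 − 5
1 = −17 + 3·6
1 = 3·74 − 13·17
1 = −13·165 + 29·74
So 74·29 ≡ 1 (mod 165).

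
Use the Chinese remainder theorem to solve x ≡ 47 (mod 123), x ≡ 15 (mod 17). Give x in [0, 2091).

1154

Write x = 47 + 123·k. Then 123·k ≡ 15 − 47 ≡ 2 (mod 17).
Need 123⁻¹ mod 17. Extended Euclid on (17, 4):
17 = 4*4 + 1
4 = 4*1 + 0
Back-substitute:
1 = 17 − 4·4
123⁻¹ ≡ 13 (mod 17), so k ≡ 13·2 ≡ 9 (mod 17).
x = 47 + 123·9 = 1154.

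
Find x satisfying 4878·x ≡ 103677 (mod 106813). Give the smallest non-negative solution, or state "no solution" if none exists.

First find gcd(4878, 106813):
106813 = 21·4878 + 4375
4878 = 1·4375 + 503
4375 = 8·503 + 351
503 = 1·351 + 152
351 = 2·152 + 47
152 = 3·47 + 11
47 = 4·11 + 3
11 = 3·3 + 2
3 = 1·2 + 1
2 = 2·1 + 0
gcd = 1, so a unique solution mod 106813 exists.
Back-substitute for the Bézout coefficients:
1 = 3 − 2
1 = −11 + 4·3
1 = 4·47 − 17·11
1 = −17·152 + 55·47
1 = 55·351 − 127·152
1 = −127·503 + 182·351
1 = 182·4375 − 1583·503
1 = −1583·4878 + 1765·4375
1 = 1765·106813 − 38648·4878
So 4878·(-38648) ≡ 1 (mod 106813), giving 4878⁻¹ ≡ 68165.
x ≡ 4878⁻¹·103677 ≡ 68165·103677 ≡ 74186 (mod 106813).

74186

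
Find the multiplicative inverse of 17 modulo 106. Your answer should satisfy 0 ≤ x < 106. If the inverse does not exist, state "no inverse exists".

25

gcd(106, 17) by repeated division:
106 = 6·17 + 4
17 = 4·4 + 1
4 = 4·1 + 0
The gcd is 1. Working backward:
1 = 17 − 4·4
1 = −4·106 + 25·17
So 17·25 ≡ 1 (mod 106).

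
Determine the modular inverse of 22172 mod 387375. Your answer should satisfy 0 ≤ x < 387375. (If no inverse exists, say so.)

201008

gcd(387375, 22172) by repeated division:
387375 = 17·22172 + 10451
22172 = 2·10451 + 1270
10451 = 8·1270 + 291
1270 = 4·291 + 106
291 = 2·106 + 79
106 = 1·79 + 27
79 = 2·27 + 25
27 = 1·25 + 2
25 = 12·2 + 1
2 = 2·1 + 0
gcd = 1, so the inverse exists. Back-substitute:
1 = 25 − 12·2
1 = −12·27 + 13·25
1 = 13·79 − 38·27
1 = −38·106 + 51·79
1 = 51·291 − 140·106
1 = −140·1270 + 611·291
1 = 611·10451 − 5028·1270
1 = −5028·22172 + 10667·10451
1 = 10667·387375 − 186367·22172
Hence 22172⁻¹ ≡ -186367 ≡ 201008 (mod 387375).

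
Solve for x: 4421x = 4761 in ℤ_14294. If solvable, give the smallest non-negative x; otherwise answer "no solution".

First find gcd(4421, 14294):
14294 = 3·4421 + 1031
4421 = 4·1031 + 297
1031 = 3·297 + 140
297 = 2·140 + 17
140 = 8·17 + 4
17 = 4·4 + 1
4 = 4·1 + 0
gcd = 1, so a unique solution mod 14294 exists.
Back-substitute for the Bézout coefficients:
1 = 17 − 4·4
1 = −4·140 + 33·17
1 = 33·297 − 70·140
1 = −70·1031 + 243·297
1 = 243·4421 − 1042·1031
1 = −1042·14294 + 3369·4421
So 4421·(3369) ≡ 1 (mod 14294), giving 4421⁻¹ ≡ 3369.
x ≡ 4421⁻¹·4761 ≡ 3369·4761 ≡ 1941 (mod 14294).

1941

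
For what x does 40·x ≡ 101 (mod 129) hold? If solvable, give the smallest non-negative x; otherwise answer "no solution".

38

First find gcd(40, 129):
129 = 3×40 + 9
40 = 4×9 + 4
9 = 2×4 + 1
4 = 4×1 + 0
gcd = 1, so a unique solution mod 129 exists.
Back-substitute for the Bézout coefficients:
1 = 9 − 2·4
1 = −2·40 + 9·9
1 = 9·129 − 29·40
So 40·(-29) ≡ 1 (mod 129), giving 40⁻¹ ≡ 100.
x ≡ 40⁻¹·101 ≡ 100·101 ≡ 38 (mod 129).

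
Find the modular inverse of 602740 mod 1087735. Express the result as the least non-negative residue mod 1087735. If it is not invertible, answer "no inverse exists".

no inverse exists

Euclidean algorithm on 1087735, 602740:
1087735 = 1×602740 + 484995
602740 = 1×484995 + 117745
484995 = 4×117745 + 14015
117745 = 8×14015 + 5625
14015 = 2×5625 + 2765
5625 = 2×2765 + 95
2765 = 29×95 + 10
95 = 9×10 + 5
10 = 2×5 + 0
The gcd is 5, not 1, hence no inverse exists.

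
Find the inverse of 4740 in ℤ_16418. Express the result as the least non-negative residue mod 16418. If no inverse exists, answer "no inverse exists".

no inverse exists

Euclidean algorithm on 16418, 4740:
16418 = 3×4740 + 2198
4740 = 2×2198 + 344
2198 = 6×344 + 134
344 = 2×134 + 76
134 = 1×76 + 58
76 = 1×58 + 18
58 = 3×18 + 4
18 = 4×4 + 2
4 = 2×2 + 0
Since gcd = 2 > 1, 4740 is not a unit mod 16418.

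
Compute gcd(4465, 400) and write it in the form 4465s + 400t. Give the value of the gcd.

5

Repeated division:
4465 = 11*400 + 65
400 = 6*65 + 10
65 = 6*10 + 5
10 = 2*5 + 0
gcd(4465, 400) = 5.
Back-substituting:
5 = 65 − 6·10
5 = −6·400 + 37·65
5 = 37·4465 − 413·400
So 5 = (37)·4465 + (-413)·400.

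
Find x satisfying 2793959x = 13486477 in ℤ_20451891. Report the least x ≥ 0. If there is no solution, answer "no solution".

First find gcd(2793959, 20451891):
20451891 = 7·2793959 + 894178
2793959 = 3·894178 + 111425
894178 = 8·111425 + 2778
111425 = 40·2778 + 305
2778 = 9·305 + 33
305 = 9·33 + 8
33 = 4·8 + 1
8 = 8·1 + 0
gcd = 1, so a unique solution mod 20451891 exists.
Back-substitute for the Bézout coefficients:
1 = 33 − 4·8
1 = −4·305 + 37·33
1 = 37·2778 − 337·305
1 = −337·111425 + 13517·2778
1 = 13517·894178 − 108473·111425
1 = −108473·2793959 + 338936·894178
1 = 338936·20451891 − 2481025·2793959
So 2793959·(-2481025) ≡ 1 (mod 20451891), giving 2793959⁻¹ ≡ 17970866.
x ≡ 2793959⁻¹·13486477 ≡ 17970866·13486477 ≡ 9219734 (mod 20451891).

9219734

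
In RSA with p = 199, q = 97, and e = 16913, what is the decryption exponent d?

17393

φ(n) = (p−1)(q−1) = 198·96 = 19008.
Need d with 16913·d ≡ 1 (mod 19008). Apply the extended Euclidean algorithm:
19008 = 1×16913 + 2095
16913 = 8×2095 + 153
2095 = 13×153 + 106
153 = 1×106 + 47
106 = 2×47 + 12
47 = 3×12 + 11
12 = 1×11 + 1
11 = 11×1 + 0
Back-substitute:
1 = 12 − 11
1 = −47 + 4·12
1 = 4·106 − 9·47
1 = −9·153 + 13·106
1 = 13·2095 − 178·153
1 = −178·16913 + 1437·2095
1 = 1437·19008 − 1615·16913
So 16913·(-1615) ≡ 1 (mod 19008), hence d ≡ -1615 ≡ 17393 (mod 19008).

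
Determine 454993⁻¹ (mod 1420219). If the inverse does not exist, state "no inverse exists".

1085398

Extended Euclidean algorithm:
1420219 = 3·454993 + 55240
454993 = 8·55240 + 13073
55240 = 4·13073 + 2948
13073 = 4·2948 + 1281
2948 = 2·1281 + 386
1281 = 3·386 + 123
386 = 3·123 + 17
123 = 7·17 + 4
17 = 4·4 + 1
4 = 4·1 + 0
Since gcd(454993, 1420219) = 1, back-substitute to write 1 as a combination:
1 = 17 − 4·4
1 = −4·123 + 29·17
1 = 29·386 − 91·123
1 = −91·1281 + 302·386
1 = 302·2948 − 695·1281
1 = −695·13073 + 3082·2948
1 = 3082·55240 − 13023·13073
1 = −13023·454993 + 107266·55240
1 = 107266·1420219 − 334821·454993
So 454993·(-334821) ≡ 1 (mod 1420219), and -334821 ≡ 1085398 (mod 1420219).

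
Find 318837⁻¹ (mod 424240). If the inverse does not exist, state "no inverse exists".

Run Euclid on (424240, 318837):
424240 = 1*318837 + 105403
318837 = 3*105403 + 2628
105403 = 40*2628 + 283
2628 = 9*283 + 81
283 = 3*81 + 40
81 = 2*40 + 1
40 = 40*1 + 0
gcd = 1, so the inverse exists. Back-substitute:
1 = 81 − 2·40
1 = −2·283 + 7·81
1 = 7·2628 − 65·283
1 = −65·105403 + 2607·2628
1 = 2607·318837 − 7886·105403
1 = −7886·424240 + 10493·318837
So 318837·10493 ≡ 1 (mod 424240).

10493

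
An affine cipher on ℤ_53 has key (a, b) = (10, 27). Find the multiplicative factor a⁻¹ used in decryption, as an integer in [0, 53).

16

Apply the Euclidean algorithm to 53 and 10:
53 = 5·10 + 3
10 = 3·3 + 1
3 = 3·1 + 0
gcd = 1, so the inverse exists. Back-substitute:
1 = 10 − 3·3
1 = −3·53 + 16·10
So 10·16 ≡ 1 (mod 53).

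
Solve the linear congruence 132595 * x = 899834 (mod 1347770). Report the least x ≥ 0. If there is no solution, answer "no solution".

no solution

gcd(132595, 1347770):
1347770 = 10×132595 + 21820
132595 = 6×21820 + 1675
21820 = 13×1675 + 45
1675 = 37×45 + 10
45 = 4×10 + 5
10 = 2×5 + 0
gcd = 5, but 5 ∤ 899834, so the congruence has no solution.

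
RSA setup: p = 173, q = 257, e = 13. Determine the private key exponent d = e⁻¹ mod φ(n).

40645

φ(n) = (p−1)(q−1) = 172·256 = 44032.
Need d with 13·d ≡ 1 (mod 44032). Apply the extended Euclidean algorithm:
44032 = 3387·13 + 1
13 = 13·1 + 0
Back-substitute:
1 = 44032 − 3387·13
So 13·(-3387) ≡ 1 (mod 44032), hence d ≡ -3387 ≡ 40645 (mod 44032).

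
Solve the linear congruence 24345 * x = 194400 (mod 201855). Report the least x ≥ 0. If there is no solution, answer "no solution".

3963

First find gcd(24345, 201855):
201855 = 8*24345 + 7095
24345 = 3*7095 + 3060
7095 = 2*3060 + 975
3060 = 3*975 + 135
975 = 7*135 + 30
135 = 4*30 + 15
30 = 2*15 + 0
gcd = 15 and 15 | 194400, so solutions exist. Divide through by 15: 1623x ≡ 12960 (mod 13457).
Now find 1623⁻¹ mod 13457:
13457 = 8·1623 + 473
1623 = 3·473 + 204
473 = 2·204 + 65
204 = 3·65 + 9
65 = 7·9 + 2
9 = 4·2 + 1
2 = 2·1 + 0
Back-substitute:
1 = 9 − 4·2
1 = −4·65 + 29·9
1 = 29·204 − 91·65
1 = −91·473 + 211·204
1 = 211·1623 − 724·473
1 = −724·13457 + 6003·1623
So 1623⁻¹ ≡ 6003 (mod 13457).
Then x ≡ 6003·12960 ≡ 3963 (mod 13457); the smallest non-negative solution is x = 3963.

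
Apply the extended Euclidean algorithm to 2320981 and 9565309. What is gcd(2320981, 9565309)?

13

Apply Euclid's algorithm to 9565309 and 2320981:
9565309 = 4·2320981 + 281385
2320981 = 8·281385 + 69901
281385 = 4·69901 + 1781
69901 = 39·1781 + 442
1781 = 4·442 + 13
442 = 34·13 + 0
gcd(2320981, 9565309) = 13.
Back-substituting:
13 = 1781 − 4·442
13 = −4·69901 + 157·1781
13 = 157·281385 − 632·69901
13 = −632·2320981 + 5213·281385
13 = 5213·9565309 − 21484·2320981
So 13 = (5213)·9565309 + (-21484)·2320981.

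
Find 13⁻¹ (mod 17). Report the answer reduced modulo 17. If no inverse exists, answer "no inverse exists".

gcd(17, 13) by repeated division:
17 = 1×13 + 4
13 = 3×4 + 1
4 = 4×1 + 0
The gcd is 1. Working backward:
1 = 13 − 3·4
1 = −3·17 + 4·13
So 13·4 ≡ 1 (mod 17).

4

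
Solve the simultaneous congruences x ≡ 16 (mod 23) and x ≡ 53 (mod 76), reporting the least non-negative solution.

Write x = 16 + 23·k. Then 23·k ≡ 53 − 16 ≡ 37 (mod 76).
Need 23⁻¹ mod 76. Extended Euclid on (76, 23):
76 = 3·23 + 7
23 = 3·7 + 2
7 = 3·2 + 1
2 = 2·1 + 0
Back-substitute:
1 = 7 − 3·2
1 = −3·23 + 10·7
1 = 10·76 − 33·23
23⁻¹ ≡ 43 (mod 76), so k ≡ 43·37 ≡ 71 (mod 76).
x = 16 + 23·71 = 1649.

1649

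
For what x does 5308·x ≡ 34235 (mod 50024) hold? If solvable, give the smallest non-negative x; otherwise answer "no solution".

no solution

gcd(5308, 50024):
50024 = 9*5308 + 2252
5308 = 2*2252 + 804
2252 = 2*804 + 644
804 = 1*644 + 160
644 = 4*160 + 4
160 = 40*4 + 0
gcd = 4, but 4 ∤ 34235, so the congruence has no solution.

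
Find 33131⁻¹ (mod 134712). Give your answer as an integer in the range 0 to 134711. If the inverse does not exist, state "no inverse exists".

Run Euclid on (134712, 33131):
134712 = 4*33131 + 2188
33131 = 15*2188 + 311
2188 = 7*311 + 11
311 = 28*11 + 3
11 = 3*3 + 2
3 = 1*2 + 1
2 = 2*1 + 0
Since gcd(33131, 134712) = 1, back-substitute to write 1 as a combination:
1 = 3 − 2
1 = −11 + 4·3
1 = 4·311 − 113·11
1 = −113·2188 + 795·311
1 = 795·33131 − 12038·2188
1 = −12038·134712 + 48947·33131
So 33131·48947 ≡ 1 (mod 134712).

48947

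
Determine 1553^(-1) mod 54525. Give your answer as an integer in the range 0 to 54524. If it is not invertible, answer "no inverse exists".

11867

Apply the Euclidean algorithm to 54525 and 1553:
54525 = 35×1553 + 170
1553 = 9×170 + 23
170 = 7×23 + 9
23 = 2×9 + 5
9 = 1×5 + 4
5 = 1×4 + 1
4 = 4×1 + 0
Since gcd(1553, 54525) = 1, back-substitute to write 1 as a combination:
1 = 5 − 4
1 = −9 + 2·5
1 = 2·23 − 5·9
1 = −5·170 + 37·23
1 = 37·1553 − 338·170
1 = −338·54525 + 11867·1553
So 1553·11867 ≡ 1 (mod 54525).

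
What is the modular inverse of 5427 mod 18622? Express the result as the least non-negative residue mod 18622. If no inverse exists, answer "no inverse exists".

12473

gcd(18622, 5427) by repeated division:
18622 = 3·5427 + 2341
5427 = 2·2341 + 745
2341 = 3·745 + 106
745 = 7·106 + 3
106 = 35·3 + 1
3 = 3·1 + 0
gcd = 1, so the inverse exists. Back-substitute:
1 = 106 − 35·3
1 = −35·745 + 246·106
1 = 246·2341 − 773·745
1 = −773·5427 + 1792·2341
1 = 1792·18622 − 6149·5427
So 5427·(-6149) ≡ 1 (mod 18622), and -6149 ≡ 12473 (mod 18622).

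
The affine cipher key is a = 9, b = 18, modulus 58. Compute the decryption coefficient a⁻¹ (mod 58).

Apply the Euclidean algorithm to 58 and 9:
58 = 6·9 + 4
9 = 2·4 + 1
4 = 4·1 + 0
gcd = 1, so the inverse exists. Back-substitute:
1 = 9 − 2·4
1 = −2·58 + 13·9
So 9·13 ≡ 1 (mod 58).

13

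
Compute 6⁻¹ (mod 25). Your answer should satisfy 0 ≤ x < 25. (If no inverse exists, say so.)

21

gcd(25, 6) by repeated division:
25 = 4·6 + 1
6 = 6·1 + 0
Since gcd(6, 25) = 1, back-substitute to write 1 as a combination:
1 = 25 − 4·6
Thus 6·(-4) ≡ 1 (mod 25); reducing, -4 mod 25 = 21.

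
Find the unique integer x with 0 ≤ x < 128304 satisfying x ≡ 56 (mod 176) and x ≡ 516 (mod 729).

Write x = 56 + 176·k. Then 176·k ≡ 516 − 56 ≡ 460 (mod 729).
Need 176⁻¹ mod 729. Extended Euclid on (729, 176):
729 = 4×176 + 25
176 = 7×25 + 1
25 = 25×1 + 0
Back-substitute:
1 = 176 − 7·25
1 = −7·729 + 29·176
176⁻¹ ≡ 29 (mod 729), so k ≡ 29·460 ≡ 218 (mod 729).
x = 56 + 176·218 = 38424.

38424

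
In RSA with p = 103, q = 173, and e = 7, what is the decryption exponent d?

φ(n) = (p−1)(q−1) = 102·172 = 17544.
Need d with 7·d ≡ 1 (mod 17544). Apply the extended Euclidean algorithm:
17544 = 2506*7 + 2
7 = 3*2 + 1
2 = 2*1 + 0
Back-substitute:
1 = 7 − 3·2
1 = −3·17544 + 7519·7
So 7·7519 ≡ 1 (mod 17544), hence d = 7519.

7519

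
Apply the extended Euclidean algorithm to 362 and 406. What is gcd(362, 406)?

Euclidean algorithm:
406 = 1*362 + 44
362 = 8*44 + 10
44 = 4*10 + 4
10 = 2*4 + 2
4 = 2*2 + 0
gcd(362, 406) = 2.
Express as a combination:
2 = 10 − 2·4
2 = −2·44 + 9·10
2 = 9·362 − 74·44
2 = −74·406 + 83·362
So 2 = (-74)·406 + (83)·362.

2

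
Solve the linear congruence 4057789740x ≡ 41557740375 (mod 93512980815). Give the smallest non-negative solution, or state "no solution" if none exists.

First find gcd(4057789740, 93512980815):
93512980815 = 23×4057789740 + 183816795
4057789740 = 22×183816795 + 13820250
183816795 = 13×13820250 + 4153545
13820250 = 3×4153545 + 1359615
4153545 = 3×1359615 + 74700
1359615 = 18×74700 + 15015
74700 = 4×15015 + 14640
15015 = 1×14640 + 375
14640 = 39×375 + 15
375 = 25×15 + 0
gcd = 15 and 15 | 41557740375, so solutions exist. Divide through by 15: 270519316x ≡ 2770516025 (mod 6234198721).
Now find 270519316⁻¹ mod 6234198721:
6234198721 = 23*270519316 + 12254453
270519316 = 22*12254453 + 921350
12254453 = 13*921350 + 276903
921350 = 3*276903 + 90641
276903 = 3*90641 + 4980
90641 = 18*4980 + 1001
4980 = 4*1001 + 976
1001 = 1*976 + 25
976 = 39*25 + 1
25 = 25*1 + 0
Back-substitute:
1 = 976 − 39·25
1 = −39·1001 + 40·976
1 = 40·4980 − 199·1001
1 = −199·90641 + 3622·4980
1 = 3622·276903 − 11065·90641
1 = −11065·921350 + 36817·276903
1 = 36817·12254453 − 489686·921350
1 = −489686·270519316 + 10809909·12254453
1 = 10809909·6234198721 − 249117593·270519316
So 270519316·(-249117593) ≡ 1 (mod 6234198721), i.e. 270519316⁻¹ ≡ 5985081128.
Then x ≡ 5985081128·2770516025 ≡ 4151172597 (mod 6234198721); the smallest non-negative solution is x = 4151172597.

4151172597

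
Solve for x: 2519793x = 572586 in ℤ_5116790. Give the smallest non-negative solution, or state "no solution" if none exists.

First find gcd(2519793, 5116790):
5116790 = 2×2519793 + 77204
2519793 = 32×77204 + 49265
77204 = 1×49265 + 27939
49265 = 1×27939 + 21326
27939 = 1×21326 + 6613
21326 = 3×6613 + 1487
6613 = 4×1487 + 665
1487 = 2×665 + 157
665 = 4×157 + 37
157 = 4×37 + 9
37 = 4×9 + 1
9 = 9×1 + 0
gcd = 1, so a unique solution mod 5116790 exists.
Back-substitute for the Bézout coefficients:
1 = 37 − 4·9
1 = −4·157 + 17·37
1 = 17·665 − 72·157
1 = −72·1487 + 161·665
1 = 161·6613 − 716·1487
1 = −716·21326 + 2309·6613
1 = 2309·27939 − 3025·21326
1 = −3025·49265 + 5334·27939
1 = 5334·77204 − 8359·49265
1 = −8359·2519793 + 272822·77204
1 = 272822·5116790 − 554003·2519793
So 2519793·(-554003) ≡ 1 (mod 5116790), giving 2519793⁻¹ ≡ 4562787.
x ≡ 2519793⁻¹·572586 ≡ 4562787·572586 ≡ 1034292 (mod 5116790).

1034292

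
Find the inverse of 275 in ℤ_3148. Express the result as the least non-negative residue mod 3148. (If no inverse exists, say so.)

gcd(3148, 275) by repeated division:
3148 = 11*275 + 123
275 = 2*123 + 29
123 = 4*29 + 7
29 = 4*7 + 1
7 = 7*1 + 0
Since gcd(275, 3148) = 1, back-substitute to write 1 as a combination:
1 = 29 − 4·7
1 = −4·123 + 17·29
1 = 17·275 − 38·123
1 = −38·3148 + 435·275
So 275·435 ≡ 1 (mod 3148).

435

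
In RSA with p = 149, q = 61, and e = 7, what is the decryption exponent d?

φ(n) = (p−1)(q−1) = 148·60 = 8880.
Need d with 7·d ≡ 1 (mod 8880). Apply the extended Euclidean algorithm:
8880 = 1268·7 + 4
7 = 1·4 + 3
4 = 1·3 + 1
3 = 3·1 + 0
Back-substitute:
1 = 4 − 3
1 = −7 + 2·4
1 = 2·8880 − 2537·7
So 7·(-2537) ≡ 1 (mod 8880), hence d ≡ -2537 ≡ 6343 (mod 8880).

6343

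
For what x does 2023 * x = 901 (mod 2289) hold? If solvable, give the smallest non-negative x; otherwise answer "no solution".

no solution

gcd(2023, 2289):
2289 = 1·2023 + 266
2023 = 7·266 + 161
266 = 1·161 + 105
161 = 1·105 + 56
105 = 1·56 + 49
56 = 1·49 + 7
49 = 7·7 + 0
gcd = 7, but 7 ∤ 901, so the congruence has no solution.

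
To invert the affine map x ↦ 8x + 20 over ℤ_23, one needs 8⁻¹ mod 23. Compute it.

3

Apply the Euclidean algorithm to 23 and 8:
23 = 2·8 + 7
8 = 1·7 + 1
7 = 7·1 + 0
The gcd is 1. Working backward:
1 = 8 − 7
1 = −23 + 3·8
So 8·3 ≡ 1 (mod 23).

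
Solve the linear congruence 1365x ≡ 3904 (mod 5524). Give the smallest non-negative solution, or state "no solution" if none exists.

First find gcd(1365, 5524):
5524 = 4×1365 + 64
1365 = 21×64 + 21
64 = 3×21 + 1
21 = 21×1 + 0
gcd = 1, so a unique solution mod 5524 exists.
Back-substitute for the Bézout coefficients:
1 = 64 − 3·21
1 = −3·1365 + 64·64
1 = 64·5524 − 259·1365
So 1365·(-259) ≡ 1 (mod 5524), giving 1365⁻¹ ≡ 5265.
x ≡ 1365⁻¹·3904 ≡ 5265·3904 ≡ 5280 (mod 5524).

5280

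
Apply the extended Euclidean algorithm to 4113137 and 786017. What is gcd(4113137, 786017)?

1

Repeated division:
4113137 = 5*786017 + 183052
786017 = 4*183052 + 53809
183052 = 3*53809 + 21625
53809 = 2*21625 + 10559
21625 = 2*10559 + 507
10559 = 20*507 + 419
507 = 1*419 + 88
419 = 4*88 + 67
88 = 1*67 + 21
67 = 3*21 + 4
21 = 5*4 + 1
4 = 4*1 + 0
gcd(4113137, 786017) = 1.
Express as a combination:
1 = 21 − 5·4
1 = −5·67 + 16·21
1 = 16·88 − 21·67
1 = −21·419 + 100·88
1 = 100·507 − 121·419
1 = −121·10559 + 2520·507
1 = 2520·21625 − 5161·10559
1 = −5161·53809 + 12842·21625
1 = 12842·183052 − 43687·53809
1 = −43687·786017 + 187590·183052
1 = 187590·4113137 − 981637·786017
So 1 = (187590)·4113137 + (-981637)·786017.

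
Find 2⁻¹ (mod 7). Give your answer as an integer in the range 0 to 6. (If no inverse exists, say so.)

Apply the Euclidean algorithm to 7 and 2:
7 = 3×2 + 1
2 = 2×1 + 0
gcd = 1, so the inverse exists. Back-substitute:
1 = 7 − 3·2
So 2·(-3) ≡ 1 (mod 7), and -3 ≡ 4 (mod 7).

4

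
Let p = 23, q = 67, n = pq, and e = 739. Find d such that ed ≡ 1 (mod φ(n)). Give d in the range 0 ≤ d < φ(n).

391

φ(n) = (p−1)(q−1) = 22·66 = 1452.
Need d with 739·d ≡ 1 (mod 1452). Apply the extended Euclidean algorithm:
1452 = 1×739 + 713
739 = 1×713 + 26
713 = 27×26 + 11
26 = 2×11 + 4
11 = 2×4 + 3
4 = 1×3 + 1
3 = 3×1 + 0
Back-substitute:
1 = 4 − 3
1 = −11 + 3·4
1 = 3·26 − 7·11
1 = −7·713 + 192·26
1 = 192·739 − 199·713
1 = −199·1452 + 391·739
So 739·391 ≡ 1 (mod 1452), hence d = 391.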